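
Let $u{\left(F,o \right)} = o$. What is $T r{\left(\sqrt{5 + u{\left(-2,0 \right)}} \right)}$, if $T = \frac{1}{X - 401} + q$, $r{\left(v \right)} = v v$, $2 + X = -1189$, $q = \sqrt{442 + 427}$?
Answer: $- \frac{5}{1592} + 5 \sqrt{869} \approx 147.39$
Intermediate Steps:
$q = \sqrt{869} \approx 29.479$
$X = -1191$ ($X = -2 - 1189 = -1191$)
$r{\left(v \right)} = v^{2}$
$T = - \frac{1}{1592} + \sqrt{869}$ ($T = \frac{1}{-1191 - 401} + \sqrt{869} = \frac{1}{-1592} + \sqrt{869} = - \frac{1}{1592} + \sqrt{869} \approx 29.478$)
$T r{\left(\sqrt{5 + u{\left(-2,0 \right)}} \right)} = \left(- \frac{1}{1592} + \sqrt{869}\right) \left(\sqrt{5 + 0}\right)^{2} = \left(- \frac{1}{1592} + \sqrt{869}\right) \left(\sqrt{5}\right)^{2} = \left(- \frac{1}{1592} + \sqrt{869}\right) 5 = - \frac{5}{1592} + 5 \sqrt{869}$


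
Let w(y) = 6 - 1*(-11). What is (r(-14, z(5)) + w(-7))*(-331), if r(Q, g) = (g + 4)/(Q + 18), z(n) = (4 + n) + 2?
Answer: -27473/4 ≈ -6868.3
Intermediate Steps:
z(n) = 6 + n
r(Q, g) = (4 + g)/(18 + Q)
w(y) = 17 (w(y) = 6 + 11 = 17)
(r(-14, z(5)) + w(-7))*(-331) = ((4 + (6 + 5))/(18 - 14) + 17)*(-331) = ((4 + 11)/4 + 17)*(-331) = ((1/4)*15 + 17)*(-331) = (15/4 + 17)*(-331) = (83/4)*(-331) = -27473/4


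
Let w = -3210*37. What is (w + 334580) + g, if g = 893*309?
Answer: 491747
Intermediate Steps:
g = 275937
w = -118770
(w + 334580) + g = (-118770 + 334580) + 275937 = 215810 + 275937 = 491747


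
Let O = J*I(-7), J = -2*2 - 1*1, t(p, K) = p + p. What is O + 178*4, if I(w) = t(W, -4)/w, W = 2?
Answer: 5004/7 ≈ 714.86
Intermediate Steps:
t(p, K) = 2*p
I(w) = 4/w (I(w) = (2*2)/w = 4/w)
J = -5 (J = -4 - 1 = -5)
O = 20/7 (O = -20/(-7) = -20*(-1)/7 = -5*(-4/7) = 20/7 ≈ 2.8571)
O + 178*4 = 20/7 + 178*4 = 20/7 + 712 = 5004/7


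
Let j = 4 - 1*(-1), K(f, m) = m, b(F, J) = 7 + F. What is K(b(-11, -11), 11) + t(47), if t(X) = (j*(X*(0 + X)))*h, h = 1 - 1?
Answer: 11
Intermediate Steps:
h = 0
j = 5 (j = 4 + 1 = 5)
t(X) = 0 (t(X) = (5*(X*(0 + X)))*0 = (5*(X*X))*0 = (5*X²)*0 = 0)
K(b(-11, -11), 11) + t(47) = 11 + 0 = 11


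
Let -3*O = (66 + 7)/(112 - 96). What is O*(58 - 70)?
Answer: 73/4 ≈ 18.250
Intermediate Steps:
O = -73/48 (O = -(66 + 7)/(3*(112 - 96)) = -73/(3*16) = -⅓*73/16 = -73/48 ≈ -1.5208)
O*(58 - 70) = -73*(58 - 70)/48 = -73/48*(-12) = 73/4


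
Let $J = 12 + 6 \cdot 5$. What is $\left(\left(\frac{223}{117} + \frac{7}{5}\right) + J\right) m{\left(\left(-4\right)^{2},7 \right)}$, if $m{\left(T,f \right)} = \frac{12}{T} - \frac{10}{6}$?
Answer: $- \frac{72886}{1755} \approx -41.53$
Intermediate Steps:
$m{\left(T,f \right)} = - \frac{5}{3} + \frac{12}{T}$ ($m{\left(T,f \right)} = \frac{12}{T} - \frac{5}{3} = - \frac{5}{3} + \frac{12}{T}$)
$J = 42$ ($J = 12 + 30 = 42$)
$\left(\left(\frac{223}{117} + \frac{7}{5}\right) + J\right) m{\left(\left(-4\right)^{2},7 \right)} = \left(\left(\frac{223}{117} + \frac{7}{5}\right) + 42\right) \left(- \frac{5}{3} + \frac{12}{\left(-4\right)^{2}}\right) = \left(\left(223 \cdot \frac{1}{117} + 7 \cdot \frac{1}{5}\right) + 42\right) \left(- \frac{5}{3} + \frac{12}{16}\right) = \left(\left(\frac{223}{117} + \frac{7}{5}\right) + 42\right) \left(- \frac{5}{3} + 12 \cdot \frac{1}{16}\right) = \left(\frac{1934}{585} + 42\right) \left(- \frac{5}{3} + \frac{3}{4}\right) = \frac{26504}{585} \left(- \frac{11}{12}\right) = - \frac{72886}{1755}$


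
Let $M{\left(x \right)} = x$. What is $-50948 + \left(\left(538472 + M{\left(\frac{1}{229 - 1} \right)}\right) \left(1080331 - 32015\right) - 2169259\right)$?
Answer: $\frac{32175736059944}{57} \approx 5.6449 \cdot 10^{11}$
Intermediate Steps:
$-50948 + \left(\left(538472 + M{\left(\frac{1}{229 - 1} \right)}\right) \left(1080331 - 32015\right) - 2169259\right) = -50948 - \left(2169259 - \left(538472 + \frac{1}{229 - 1}\right) \left(1080331 - 32015\right)\right) = -50948 - \left(2169259 - \left(538472 + \frac{1}{228}\right) 1048316\right) = -50948 + \left(\frac{122771617}{228} \cdot 1048316 - 2169259\right) = -50948 + \left(\frac{32175862611743}{57} - 2169259\right) = -50948 + \frac{32175738963980}{57} = \frac{32175736059944}{57}$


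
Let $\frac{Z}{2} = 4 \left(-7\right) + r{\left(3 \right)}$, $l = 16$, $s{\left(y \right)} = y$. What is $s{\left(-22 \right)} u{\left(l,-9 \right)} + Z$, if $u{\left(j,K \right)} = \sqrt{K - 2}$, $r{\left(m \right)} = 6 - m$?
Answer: $-50 - 22 i \sqrt{11} \approx -50.0 - 72.966 i$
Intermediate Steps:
$u{\left(j,K \right)} = \sqrt{-2 + K}$
$Z = -50$ ($Z = 2 \left(4 \left(-7\right) + \left(6 - 3\right)\right) = 2 \left(-28 + \left(6 - 3\right)\right) = 2 \left(-28 + 3\right) = 2 \left(-25\right) = -50$)
$s{\left(-22 \right)} u{\left(l,-9 \right)} + Z = - 22 \sqrt{-2 - 9} - 50 = - 22 \sqrt{-11} - 50 = - 22 i \sqrt{11} - 50 = -50 - 22 i \sqrt{11}$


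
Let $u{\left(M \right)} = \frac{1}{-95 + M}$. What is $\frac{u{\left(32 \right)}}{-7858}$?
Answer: $\frac{1}{495054} \approx 2.02 \cdot 10^{-6}$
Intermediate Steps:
$\frac{u{\left(32 \right)}}{-7858} = \frac{1}{\left(-95 + 32\right) \left(-7858\right)} = \frac{1}{-63} \left(- \frac{1}{7858}\right) = \left(- \frac{1}{63}\right) \left(- \frac{1}{7858}\right) = \frac{1}{495054}$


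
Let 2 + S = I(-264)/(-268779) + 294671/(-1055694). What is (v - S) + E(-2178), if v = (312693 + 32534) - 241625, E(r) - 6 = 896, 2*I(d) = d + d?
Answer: 9884495624952083/94582792542 ≈ 1.0451e+5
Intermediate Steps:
I(d) = d (I(d) = (d + d)/2 = (2*d)/2 = d)
E(r) = 902 (E(r) = 6 + 896 = 902)
S = -215473142915/94582792542 (S = -2 + (-264/(-268779) + 294671/(-1055694)) = -2 + (-264*(-1/268779) + 294671*(-1/1055694)) = -2 + (88/89593 - 294671/1055694) = -2 - 26307557831/94582792542 = -215473142915/94582792542 ≈ -2.2781)
v = 103602 (v = 345227 - 241625 = 103602)
(v - S) + E(-2178) = (103602 - 1*(-215473142915/94582792542)) + 902 = (103602 + 215473142915/94582792542) + 902 = 9799181946079199/94582792542 + 902 = 9884495624952083/94582792542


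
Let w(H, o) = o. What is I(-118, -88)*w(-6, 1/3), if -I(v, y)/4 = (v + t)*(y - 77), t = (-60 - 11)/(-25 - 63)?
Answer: -51565/2 ≈ -25783.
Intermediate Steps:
t = 71/88 (t = -71/(-88) = -71*(-1/88) = 71/88 ≈ 0.80682)
I(v, y) = -4*(-77 + y)*(71/88 + v) (I(v, y) = -4*(v + 71/88)*(y - 77) = -4*(71/88 + v)*(-77 + y) = -4*(-77 + y)*(71/88 + v))
I(-118, -88)*w(-6, 1/3) = (497/2 + 308*(-118) - 71/22*(-88) - 4*(-118)*(-88))/3 = (497/2 - 36344 + 284 - 41536)*(1/3) = -154695/2*1/3 = -51565/2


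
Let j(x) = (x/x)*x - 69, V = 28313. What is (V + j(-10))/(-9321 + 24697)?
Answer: 14117/7688 ≈ 1.8362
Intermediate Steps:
j(x) = -69 + x (j(x) = 1*x - 69 = x - 69 = -69 + x)
(V + j(-10))/(-9321 + 24697) = (28313 + (-69 - 10))/(-9321 + 24697) = (28313 - 79)/15376 = 28234*(1/15376) = 14117/7688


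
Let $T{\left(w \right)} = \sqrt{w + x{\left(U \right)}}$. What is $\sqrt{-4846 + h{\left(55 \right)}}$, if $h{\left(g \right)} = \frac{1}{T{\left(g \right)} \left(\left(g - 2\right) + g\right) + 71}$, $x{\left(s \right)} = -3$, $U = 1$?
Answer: $\frac{\sqrt{-344065 - 1046736 \sqrt{13}}}{\sqrt{71 + 216 \sqrt{13}}} \approx 69.613 i$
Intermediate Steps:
$T{\left(w \right)} = \sqrt{-3 + w}$ ($T{\left(w \right)} = \sqrt{w - 3} = \sqrt{-3 + w}$)
$h{\left(g \right)} = \frac{1}{71 + \sqrt{-3 + g} \left(-2 + 2 g\right)}$ ($h{\left(g \right)} = \frac{1}{\sqrt{-3 + g} \left(\left(g - 2\right) + g\right) + 71} = \frac{1}{\sqrt{-3 + g} \left(\left(-2 + g\right) + g\right) + 71} = \frac{1}{\sqrt{-3 + g} \left(-2 + 2 g\right) + 71} = \frac{1}{71 + \sqrt{-3 + g} \left(-2 + 2 g\right)}$)
$\sqrt{-4846 + h{\left(55 \right)}} = \sqrt{-4846 + \frac{1}{71 - 2 \sqrt{-3 + 55} + 2 \cdot 55 \sqrt{-3 + 55}}} = \sqrt{-4846 + \frac{1}{71 - 2 \sqrt{52} + 2 \cdot 55 \sqrt{52}}} = \sqrt{-4846 + \frac{1}{71 - 2 \cdot 2 \sqrt{13} + 2 \cdot 55 \cdot 2 \sqrt{13}}} = \sqrt{-4846 + \frac{1}{71 - 4 \sqrt{13} + 220 \sqrt{13}}} = \sqrt{-4846 + \frac{1}{71 + 216 \sqrt{13}}}$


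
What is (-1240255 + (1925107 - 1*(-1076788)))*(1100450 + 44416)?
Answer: 2016841740240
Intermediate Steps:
(-1240255 + (1925107 - 1*(-1076788)))*(1100450 + 44416) = (-1240255 + (1925107 + 1076788))*1144866 = (-1240255 + 3001895)*1144866 = 1761640*1144866 = 2016841740240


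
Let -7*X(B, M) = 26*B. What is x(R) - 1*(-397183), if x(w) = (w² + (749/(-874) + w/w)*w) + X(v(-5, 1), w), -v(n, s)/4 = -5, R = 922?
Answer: 3815565888/3059 ≈ 1.2473e+6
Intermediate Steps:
v(n, s) = 20 (v(n, s) = -4*(-5) = 20)
X(B, M) = -26*B/7
x(w) = -520/7 + w² + 125*w/874 (x(w) = (w² + (749/(-874) + w/w)*w) - 26/7*20 = (w² + (749*(-1/874) + 1)*w) - 520/7 = (w² + (-749/874 + 1)*w) - 520/7 = (w² + 125*w/874) - 520/7 = -520/7 + w² + 125*w/874)
x(R) - 1*(-397183) = (-520/7 + 922² + (125/874)*922) - 1*(-397183) = (-520/7 + 850084 + 57625/437) + 397183 = 2600583091/3059 + 397183 = 3815565888/3059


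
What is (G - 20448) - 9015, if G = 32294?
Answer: 2831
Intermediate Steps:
(G - 20448) - 9015 = (32294 - 20448) - 9015 = 11846 - 9015 = 2831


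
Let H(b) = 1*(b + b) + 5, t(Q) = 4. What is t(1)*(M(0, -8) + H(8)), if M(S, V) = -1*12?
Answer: 36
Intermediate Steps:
H(b) = 5 + 2*b (H(b) = 1*(2*b) + 5 = 2*b + 5 = 5 + 2*b)
M(S, V) = -12
t(1)*(M(0, -8) + H(8)) = 4*(-12 + (5 + 2*8)) = 4*(-12 + (5 + 16)) = 4*(-12 + 21) = 4*9 = 36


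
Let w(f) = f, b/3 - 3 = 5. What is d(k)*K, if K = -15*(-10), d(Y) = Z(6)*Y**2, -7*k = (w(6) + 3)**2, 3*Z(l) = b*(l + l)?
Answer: 94478400/49 ≈ 1.9281e+6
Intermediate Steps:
b = 24 (b = 9 + 3*5 = 9 + 15 = 24)
Z(l) = 16*l (Z(l) = (24*(l + l))/3 = (24*(2*l))/3 = (48*l)/3 = 16*l)
k = -81/7 (k = -(6 + 3)**2/7 = -1/7*9**2 = -1/7*81 = -81/7 ≈ -11.571)
d(Y) = 96*Y**2 (d(Y) = (16*6)*Y**2 = 96*Y**2)
K = 150
d(k)*K = (96*(-81/7)**2)*150 = (96*(6561/49))*150 = (629856/49)*150 = 94478400/49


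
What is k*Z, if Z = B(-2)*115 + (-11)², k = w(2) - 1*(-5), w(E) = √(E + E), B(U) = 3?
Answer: 3262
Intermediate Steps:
w(E) = √2*√E (w(E) = √(2*E) = √2*√E)
k = 7 (k = √2*√2 - 1*(-5) = 2 + 5 = 7)
Z = 466 (Z = 3*115 + (-11)² = 345 + 121 = 466)
k*Z = 7*466 = 3262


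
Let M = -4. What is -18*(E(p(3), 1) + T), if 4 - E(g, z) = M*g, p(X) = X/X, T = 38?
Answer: -828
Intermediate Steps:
p(X) = 1
E(g, z) = 4 + 4*g (E(g, z) = 4 - (-4)*g = 4 + 4*g)
-18*(E(p(3), 1) + T) = -18*((4 + 4*1) + 38) = -18*((4 + 4) + 38) = -18*(8 + 38) = -18*46 = -828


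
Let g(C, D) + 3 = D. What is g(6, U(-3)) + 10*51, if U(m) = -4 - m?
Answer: 506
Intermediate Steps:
g(C, D) = -3 + D
g(6, U(-3)) + 10*51 = (-3 + (-4 - 1*(-3))) + 10*51 = (-3 + (-4 + 3)) + 510 = (-3 - 1) + 510 = -4 + 510 = 506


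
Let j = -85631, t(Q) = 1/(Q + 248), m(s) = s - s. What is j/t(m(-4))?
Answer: -21236488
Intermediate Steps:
m(s) = 0
t(Q) = 1/(248 + Q)
j/t(m(-4)) = -85631/(1/(248 + 0)) = -85631/(1/248) = -85631/1/248 = -85631*248 = -21236488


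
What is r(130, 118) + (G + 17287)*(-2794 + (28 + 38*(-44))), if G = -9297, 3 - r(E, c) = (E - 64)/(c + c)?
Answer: -4184234839/118 ≈ -3.5460e+7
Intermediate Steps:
r(E, c) = 3 - (-64 + E)/(2*c) (r(E, c) = 3 - (E - 64)/(c + c) = 3 - (-64 + E)/(2*c))
r(130, 118) + (G + 17287)*(-2794 + (28 + 38*(-44))) = (1/2)*(64 - 1*130 + 6*118)/118 + (-9297 + 17287)*(-2794 + (28 + 38*(-44))) = (1/2)*(1/118)*(64 - 130 + 708) + 7990*(-2794 + (28 - 1672)) = (1/2)*(1/118)*642 + 7990*(-2794 - 1644) = 321/118 + 7990*(-4438) = 321/118 - 35459620 = -4184234839/118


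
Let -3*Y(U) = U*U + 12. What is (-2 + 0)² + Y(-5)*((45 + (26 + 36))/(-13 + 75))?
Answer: -3215/186 ≈ -17.285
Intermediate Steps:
Y(U) = -4 - U²/3 (Y(U) = -(U*U + 12)/3 = -(U² + 12)/3 = -(12 + U²)/3 = -4 - U²/3)
(-2 + 0)² + Y(-5)*((45 + (26 + 36))/(-13 + 75)) = (-2 + 0)² + (-4 - ⅓*(-5)²)*((45 + (26 + 36))/(-13 + 75)) = (-2)² + (-4 - ⅓*25)*((45 + 62)/62) = 4 + (-4 - 25/3)*(107*(1/62)) = 4 - 37/3*107/62 = 4 - 3959/186 = -3215/186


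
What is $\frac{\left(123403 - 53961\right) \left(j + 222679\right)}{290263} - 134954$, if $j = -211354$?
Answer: $- \frac{38385722252}{290263} \approx -1.3224 \cdot 10^{5}$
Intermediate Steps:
$\frac{\left(123403 - 53961\right) \left(j + 222679\right)}{290263} - 134954 = \frac{\left(123403 - 53961\right) \left(-211354 + 222679\right)}{290263} - 134954 = 69442 \cdot 11325 \cdot \frac{1}{290263} - 134954 = 786430650 \cdot \frac{1}{290263} - 134954 = \frac{786430650}{290263} - 134954 = - \frac{38385722252}{290263}$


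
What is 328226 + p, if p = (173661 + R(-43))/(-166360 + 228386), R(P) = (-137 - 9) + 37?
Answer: 10179359714/31013 ≈ 3.2823e+5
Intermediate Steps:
R(P) = -109 (R(P) = -146 + 37 = -109)
p = 86776/31013 (p = (173661 - 109)/(-166360 + 228386) = 173552/62026 = 173552*(1/62026) = 86776/31013 ≈ 2.7981)
328226 + p = 328226 + 86776/31013 = 10179359714/31013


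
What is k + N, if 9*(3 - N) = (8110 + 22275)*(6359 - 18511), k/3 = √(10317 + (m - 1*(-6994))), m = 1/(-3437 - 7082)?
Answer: 369238547/9 + 18*√53206974382/10519 ≈ 4.1027e+7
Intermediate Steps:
m = -1/10519 (m = 1/(-10519) = -1/10519 ≈ -9.5066e-5)
k = 18*√53206974382/10519 (k = 3*√(10317 + (-1/10519 - 1*(-6994))) = 3*√(10317 + (-1/10519 + 6994)) = 3*√(10317 + 73569885/10519) = 3*√(182094408/10519) = 3*(6*√53206974382/10519) = 18*√53206974382/10519 ≈ 394.71)
N = 369238547/9 (N = 3 - (8110 + 22275)*(6359 - 18511)/9 = 3 - 30385*(-12152)/9 = 3 - ⅑*(-369238520) = 3 + 369238520/9 = 369238547/9 ≈ 4.1026e+7)
k + N = 18*√53206974382/10519 + 369238547/9 = 369238547/9 + 18*√53206974382/10519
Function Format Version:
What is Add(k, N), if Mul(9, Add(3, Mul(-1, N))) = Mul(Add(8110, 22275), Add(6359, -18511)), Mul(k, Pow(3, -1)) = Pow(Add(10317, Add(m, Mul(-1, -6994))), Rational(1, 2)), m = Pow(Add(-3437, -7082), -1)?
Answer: Add(Rational(369238547, 9), Mul(Rational(18, 10519), Pow(53206974382, Rational(1, 2)))) ≈ 4.1027e+7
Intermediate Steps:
m = Rational(-1, 10519) (m = Pow(-10519, -1) = Rational(-1, 10519) ≈ -9.5066e-5)
k = Mul(Rational(18, 10519), Pow(53206974382, Rational(1, 2))) (k = Mul(3, Pow(Add(10317, Add(Rational(-1, 10519), Mul(-1, -6994))), Rational(1, 2))) = Mul(3, Pow(Add(10317, Add(Rational(-1, 10519), 6994)), Rational(1, 2))) = Mul(3, Pow(Add(10317, Rational(73569885, 10519)), Rational(1, 2))) = Mul(3, Pow(Rational(182094408, 10519), Rational(1, 2))) = Mul(3, Mul(Rational(6, 10519), Pow(53206974382, Rational(1, 2)))) = Mul(Rational(18, 10519), Pow(53206974382, Rational(1, 2))) ≈ 394.71)
N = Rational(369238547, 9) (N = Add(3, Mul(Rational(-1, 9), Mul(Add(8110, 22275), Add(6359, -18511)))) = Add(3, Mul(Rational(-1, 9), Mul(30385, -12152))) = Add(3, Mul(Rational(-1, 9), -369238520)) = Add(3, Rational(369238520, 9)) = Rational(369238547, 9) ≈ 4.1026e+7)
Add(k, N) = Add(Mul(Rational(18, 10519), Pow(53206974382, Rational(1, 2))), Rational(369238547, 9)) = Add(Rational(369238547, 9), Mul(Rational(18, 10519), Pow(53206974382, Rational(1, 2))))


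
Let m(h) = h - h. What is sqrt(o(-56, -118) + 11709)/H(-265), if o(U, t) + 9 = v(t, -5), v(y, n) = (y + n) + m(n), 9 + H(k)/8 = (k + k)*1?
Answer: -sqrt(11577)/4312 ≈ -0.024953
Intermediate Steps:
m(h) = 0
H(k) = -72 + 16*k (H(k) = -72 + 8*((k + k)*1) = -72 + 8*((2*k)*1) = -72 + 8*(2*k) = -72 + 16*k)
v(y, n) = n + y (v(y, n) = (y + n) + 0 = (n + y) + 0 = n + y)
o(U, t) = -14 + t (o(U, t) = -9 + (-5 + t) = -14 + t)
sqrt(o(-56, -118) + 11709)/H(-265) = sqrt((-14 - 118) + 11709)/(-72 + 16*(-265)) = sqrt(-132 + 11709)/(-72 - 4240) = sqrt(11577)/(-4312) = sqrt(11577)*(-1/4312) = -sqrt(11577)/4312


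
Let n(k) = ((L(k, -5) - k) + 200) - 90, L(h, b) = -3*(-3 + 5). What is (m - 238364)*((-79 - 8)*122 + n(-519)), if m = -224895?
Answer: 4628420669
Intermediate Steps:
L(h, b) = -6 (L(h, b) = -3*2 = -6)
n(k) = 104 - k (n(k) = ((-6 - k) + 200) - 90 = (194 - k) - 90 = 104 - k)
(m - 238364)*((-79 - 8)*122 + n(-519)) = (-224895 - 238364)*((-79 - 8)*122 + (104 - 1*(-519))) = -463259*(-87*122 + (104 + 519)) = -463259*(-10614 + 623) = -463259*(-9991) = 4628420669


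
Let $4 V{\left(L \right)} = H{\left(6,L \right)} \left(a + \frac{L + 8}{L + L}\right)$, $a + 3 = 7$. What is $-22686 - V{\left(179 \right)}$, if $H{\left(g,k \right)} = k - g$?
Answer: $- \frac{32766439}{1432} \approx -22882.0$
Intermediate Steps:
$a = 4$ ($a = -3 + 7 = 4$)
$V{\left(L \right)} = \frac{\left(-6 + L\right) \left(4 + \frac{8 + L}{2 L}\right)}{4}$ ($V{\left(L \right)} = \frac{\left(L - 6\right) \left(4 + \frac{L + 8}{L + L}\right)}{4} = \frac{\left(L - 6\right) \left(4 + \frac{8 + L}{2 L}\right)}{4} = \frac{\left(-6 + L\right) \left(4 + \left(8 + L\right) \frac{1}{2 L}\right)}{4} = \frac{\left(-6 + L\right) \left(4 + \frac{8 + L}{2 L}\right)}{4}$)
$-22686 - V{\left(179 \right)} = -22686 - \frac{\left(-6 + 179\right) \left(8 + 9 \cdot 179\right)}{8 \cdot 179} = -22686 - \frac{1}{8} \cdot \frac{1}{179} \cdot 173 \left(8 + 1611\right) = -22686 - \frac{1}{8} \cdot \frac{1}{179} \cdot 173 \cdot 1619 = -22686 - \frac{280087}{1432} = - \frac{32766439}{1432}$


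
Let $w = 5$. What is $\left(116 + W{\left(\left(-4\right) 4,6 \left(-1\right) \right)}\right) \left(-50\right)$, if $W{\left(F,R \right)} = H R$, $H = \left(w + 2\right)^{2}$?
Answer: $8900$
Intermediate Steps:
$H = 49$ ($H = \left(5 + 2\right)^{2} = 7^{2} = 49$)
$W{\left(F,R \right)} = 49 R$
$\left(116 + W{\left(\left(-4\right) 4,6 \left(-1\right) \right)}\right) \left(-50\right) = \left(116 + 49 \cdot 6 \left(-1\right)\right) \left(-50\right) = \left(116 + 49 \left(-6\right)\right) \left(-50\right) = \left(116 - 294\right) \left(-50\right) = \left(-178\right) \left(-50\right) = 8900$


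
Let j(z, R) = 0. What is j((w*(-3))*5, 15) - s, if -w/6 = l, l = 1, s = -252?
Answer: 252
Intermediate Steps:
w = -6 (w = -6*1 = -6)
j((w*(-3))*5, 15) - s = 0 - 1*(-252) = 0 + 252 = 252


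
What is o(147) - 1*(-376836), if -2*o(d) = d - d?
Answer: 376836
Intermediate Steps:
o(d) = 0 (o(d) = -(d - d)/2 = -1/2*0 = 0)
o(147) - 1*(-376836) = 0 - 1*(-376836) = 0 + 376836 = 376836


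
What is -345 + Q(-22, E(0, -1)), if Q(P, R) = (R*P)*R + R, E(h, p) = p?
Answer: -368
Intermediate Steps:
Q(P, R) = R + P*R**2 (Q(P, R) = (P*R)*R + R = P*R**2 + R = R + P*R**2)
-345 + Q(-22, E(0, -1)) = -345 - (1 - 22*(-1)) = -345 - (1 + 22) = -345 - 1*23 = -345 - 23 = -368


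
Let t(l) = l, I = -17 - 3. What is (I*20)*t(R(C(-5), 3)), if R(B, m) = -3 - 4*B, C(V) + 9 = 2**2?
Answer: -6800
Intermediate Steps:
C(V) = -5 (C(V) = -9 + 2**2 = -9 + 4 = -5)
I = -20
(I*20)*t(R(C(-5), 3)) = (-20*20)*(-3 - 4*(-5)) = -400*(-3 + 20) = -400*17 = -6800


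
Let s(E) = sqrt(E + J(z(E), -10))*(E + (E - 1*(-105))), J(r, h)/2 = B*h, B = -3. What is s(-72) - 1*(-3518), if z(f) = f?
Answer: 3518 - 78*I*sqrt(3) ≈ 3518.0 - 135.1*I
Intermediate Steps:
J(r, h) = -6*h (J(r, h) = 2*(-3*h) = -6*h)
s(E) = sqrt(60 + E)*(105 + 2*E) (s(E) = sqrt(E - 6*(-10))*(E + (E - 1*(-105))) = sqrt(E + 60)*(E + (E + 105)) = sqrt(60 + E)*(E + (105 + E)) = sqrt(60 + E)*(105 + 2*E))
s(-72) - 1*(-3518) = sqrt(60 - 72)*(105 + 2*(-72)) - 1*(-3518) = sqrt(-12)*(105 - 144) + 3518 = (2*I*sqrt(3))*(-39) + 3518 = -78*I*sqrt(3) + 3518 = 3518 - 78*I*sqrt(3)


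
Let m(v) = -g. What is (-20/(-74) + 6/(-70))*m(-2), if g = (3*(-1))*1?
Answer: 717/1295 ≈ 0.55367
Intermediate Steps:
g = -3 (g = -3*1 = -3)
m(v) = 3 (m(v) = -1*(-3) = 3)
(-20/(-74) + 6/(-70))*m(-2) = (-20/(-74) + 6/(-70))*3 = (-20*(-1/74) + 6*(-1/70))*3 = (10/37 - 3/35)*3 = (239/1295)*3 = 717/1295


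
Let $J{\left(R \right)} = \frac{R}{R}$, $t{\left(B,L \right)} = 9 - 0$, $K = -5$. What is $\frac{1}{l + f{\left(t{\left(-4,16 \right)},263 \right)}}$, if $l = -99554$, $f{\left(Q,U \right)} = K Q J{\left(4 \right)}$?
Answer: $- \frac{1}{99599} \approx -1.004 \cdot 10^{-5}$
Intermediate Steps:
$t{\left(B,L \right)} = 9$ ($t{\left(B,L \right)} = 9 + 0 = 9$)
$J{\left(R \right)} = 1$
$f{\left(Q,U \right)} = - 5 Q$ ($f{\left(Q,U \right)} = - 5 Q 1 = - 5 Q$)
$\frac{1}{l + f{\left(t{\left(-4,16 \right)},263 \right)}} = \frac{1}{-99554 - 45} = \frac{1}{-99599} = - \frac{1}{99599}$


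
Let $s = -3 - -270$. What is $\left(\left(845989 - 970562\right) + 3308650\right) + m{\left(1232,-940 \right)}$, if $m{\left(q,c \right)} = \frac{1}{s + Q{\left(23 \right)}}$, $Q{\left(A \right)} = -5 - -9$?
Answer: $\frac{862884868}{271} \approx 3.1841 \cdot 10^{6}$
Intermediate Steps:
$Q{\left(A \right)} = 4$ ($Q{\left(A \right)} = -5 + 9 = 4$)
$s = 267$ ($s = -3 + 270 = 267$)
$m{\left(q,c \right)} = \frac{1}{271}$ ($m{\left(q,c \right)} = \frac{1}{267 + 4} = \frac{1}{271}$)
$\left(\left(845989 - 970562\right) + 3308650\right) + m{\left(1232,-940 \right)} = \left(\left(845989 - 970562\right) + 3308650\right) + \frac{1}{271} = \left(-124573 + 3308650\right) + \frac{1}{271} = 3184077 + \frac{1}{271} = \frac{862884868}{271}$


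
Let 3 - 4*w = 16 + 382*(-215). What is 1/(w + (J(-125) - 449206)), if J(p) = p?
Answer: -4/1715207 ≈ -2.3321e-6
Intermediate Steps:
w = 82117/4 (w = 3/4 - (16 + 382*(-215))/4 = 3/4 - (16 - 82130)/4 = 3/4 - 1/4*(-82114) = 3/4 + 41057/2 = 82117/4 ≈ 20529.)
1/(w + (J(-125) - 449206)) = 1/(82117/4 + (-125 - 449206)) = 1/(82117/4 - 449331) = 1/(-1715207/4) = -4/1715207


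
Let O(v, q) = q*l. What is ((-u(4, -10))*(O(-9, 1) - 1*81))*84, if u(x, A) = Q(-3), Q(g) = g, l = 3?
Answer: -19656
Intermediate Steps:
u(x, A) = -3
O(v, q) = 3*q (O(v, q) = q*3 = 3*q)
((-u(4, -10))*(O(-9, 1) - 1*81))*84 = ((-1*(-3))*(3*1 - 1*81))*84 = (3*(3 - 81))*84 = (3*(-78))*84 = -234*84 = -19656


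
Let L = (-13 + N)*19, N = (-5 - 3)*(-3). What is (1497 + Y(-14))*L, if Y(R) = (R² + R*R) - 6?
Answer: 393547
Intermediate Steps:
N = 24 (N = -8*(-3) = 24)
Y(R) = -6 + 2*R² (Y(R) = (R² + R²) - 6 = 2*R² - 6 = -6 + 2*R²)
L = 209 (L = (-13 + 24)*19 = 11*19 = 209)
(1497 + Y(-14))*L = (1497 + (-6 + 2*(-14)²))*209 = (1497 + (-6 + 2*196))*209 = (1497 + (-6 + 392))*209 = (1497 + 386)*209 = 1883*209 = 393547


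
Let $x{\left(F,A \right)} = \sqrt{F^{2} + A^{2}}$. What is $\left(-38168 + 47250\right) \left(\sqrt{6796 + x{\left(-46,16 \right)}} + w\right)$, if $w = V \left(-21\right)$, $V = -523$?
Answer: $99747606 + 9082 \sqrt{6796 + 2 \sqrt{593}} \approx 1.005 \cdot 10^{8}$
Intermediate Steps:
$x{\left(F,A \right)} = \sqrt{A^{2} + F^{2}}$
$w = 10983$ ($w = \left(-523\right) \left(-21\right) = 10983$)
$\left(-38168 + 47250\right) \left(\sqrt{6796 + x{\left(-46,16 \right)}} + w\right) = \left(-38168 + 47250\right) \left(\sqrt{6796 + \sqrt{16^{2} + \left(-46\right)^{2}}} + 10983\right) = 9082 \left(\sqrt{6796 + \sqrt{256 + 2116}} + 10983\right) = 9082 \left(\sqrt{6796 + \sqrt{2372}} + 10983\right) = 9082 \left(\sqrt{6796 + 2 \sqrt{593}} + 10983\right) = 9082 \left(10983 + \sqrt{6796 + 2 \sqrt{593}}\right) = 99747606 + 9082 \sqrt{6796 + 2 \sqrt{593}}$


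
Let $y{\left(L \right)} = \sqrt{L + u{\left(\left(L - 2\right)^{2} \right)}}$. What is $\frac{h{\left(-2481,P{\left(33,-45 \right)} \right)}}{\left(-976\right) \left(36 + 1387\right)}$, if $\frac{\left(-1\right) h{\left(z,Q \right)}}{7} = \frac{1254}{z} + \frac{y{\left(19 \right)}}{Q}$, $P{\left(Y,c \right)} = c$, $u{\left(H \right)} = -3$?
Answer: $- \frac{77413}{25842989160} \approx -2.9955 \cdot 10^{-6}$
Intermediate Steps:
$y{\left(L \right)} = \sqrt{-3 + L}$ ($y{\left(L \right)} = \sqrt{L - 3} = \sqrt{-3 + L}$)
$h{\left(z,Q \right)} = - \frac{8778}{z} - \frac{28}{Q}$ ($h{\left(z,Q \right)} = - 7 \left(\frac{1254}{z} + \frac{\sqrt{-3 + 19}}{Q}\right) = - 7 \left(\frac{1254}{z} + \frac{\sqrt{16}}{Q}\right) = - 7 \left(\frac{1254}{z} + \frac{4}{Q}\right) = - 7 \left(\frac{4}{Q} + \frac{1254}{z}\right) = - \frac{8778}{z} - \frac{28}{Q}$)
$\frac{h{\left(-2481,P{\left(33,-45 \right)} \right)}}{\left(-976\right) \left(36 + 1387\right)} = \frac{- \frac{8778}{-2481} - \frac{28}{-45}}{\left(-976\right) \left(36 + 1387\right)} = \frac{\left(-8778\right) \left(- \frac{1}{2481}\right) - - \frac{28}{45}}{\left(-976\right) 1423} = \frac{\frac{2926}{827} + \frac{28}{45}}{-1388848} = \frac{154826}{37215} \left(- \frac{1}{1388848}\right) = - \frac{77413}{25842989160}$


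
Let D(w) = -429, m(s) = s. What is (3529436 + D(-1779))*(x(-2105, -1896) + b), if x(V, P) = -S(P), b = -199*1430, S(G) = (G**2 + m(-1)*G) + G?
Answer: -13690380349702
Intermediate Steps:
S(G) = G**2 (S(G) = (G**2 - G) + G = G**2)
b = -284570
x(V, P) = -P**2
(3529436 + D(-1779))*(x(-2105, -1896) + b) = (3529436 - 429)*(-1*(-1896)**2 - 284570) = 3529007*(-1*3594816 - 284570) = 3529007*(-3594816 - 284570) = 3529007*(-3879386) = -13690380349702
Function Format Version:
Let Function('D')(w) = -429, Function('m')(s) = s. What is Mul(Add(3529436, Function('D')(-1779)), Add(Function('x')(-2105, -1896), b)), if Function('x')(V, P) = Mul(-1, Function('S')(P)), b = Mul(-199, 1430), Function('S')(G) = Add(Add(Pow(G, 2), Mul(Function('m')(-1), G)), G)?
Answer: -13690380349702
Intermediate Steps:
Function('S')(G) = Pow(G, 2) (Function('S')(G) = Add(Add(Pow(G, 2), Mul(-1, G)), G) = Pow(G, 2))
b = -284570
Function('x')(V, P) = Mul(-1, Pow(P, 2))
Mul(Add(3529436, Function('D')(-1779)), Add(Function('x')(-2105, -1896), b)) = Mul(Add(3529436, -429), Add(Mul(-1, Pow(-1896, 2)), -284570)) = Mul(3529007, Add(Mul(-1, 3594816), -284570)) = Mul(3529007, Add(-3594816, -284570)) = Mul(3529007, -3879386) = -13690380349702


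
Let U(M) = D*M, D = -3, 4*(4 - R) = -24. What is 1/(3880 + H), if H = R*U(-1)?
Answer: 1/3910 ≈ 0.00025575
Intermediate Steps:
R = 10 (R = 4 - ¼*(-24) = 4 + 6 = 10)
U(M) = -3*M
H = 30 (H = 10*(-3*(-1)) = 10*3 = 30)
1/(3880 + H) = 1/(3880 + 30) = 1/3910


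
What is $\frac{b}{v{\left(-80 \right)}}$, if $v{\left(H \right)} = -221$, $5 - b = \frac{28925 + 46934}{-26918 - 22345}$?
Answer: $- \frac{322174}{10887123} \approx -0.029592$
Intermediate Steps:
$b = \frac{322174}{49263}$ ($b = 5 - \frac{28925 + 46934}{-26918 - 22345} = 5 - \frac{75859}{-49263} = 5 - 75859 \left(- \frac{1}{49263}\right) = 5 - - \frac{75859}{49263} = 5 + \frac{75859}{49263} = \frac{322174}{49263} \approx 6.5399$)
$\frac{b}{v{\left(-80 \right)}} = \frac{322174}{49263 \left(-221\right)} = \frac{322174}{49263} \left(- \frac{1}{221}\right) = - \frac{322174}{10887123}$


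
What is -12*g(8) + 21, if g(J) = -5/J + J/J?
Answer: 33/2 ≈ 16.500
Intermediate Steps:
g(J) = 1 - 5/J (g(J) = -5/J + 1 = 1 - 5/J)
-12*g(8) + 21 = -12*(-5 + 8)/8 + 21 = -3*3/2 + 21 = -12*3/8 + 21 = -9/2 + 21 = 33/2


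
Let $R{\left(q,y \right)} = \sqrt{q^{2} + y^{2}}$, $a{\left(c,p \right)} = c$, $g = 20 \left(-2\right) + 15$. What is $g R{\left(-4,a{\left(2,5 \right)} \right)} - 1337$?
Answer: $-1337 - 50 \sqrt{5} \approx -1448.8$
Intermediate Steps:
$g = -25$ ($g = -40 + 15 = -25$)
$g R{\left(-4,a{\left(2,5 \right)} \right)} - 1337 = - 25 \sqrt{\left(-4\right)^{2} + 2^{2}} - 1337 = - 25 \sqrt{16 + 4} - 1337 = - 25 \sqrt{20} - 1337 = - 25 \cdot 2 \sqrt{5} - 1337 = - 50 \sqrt{5} - 1337 = -1337 - 50 \sqrt{5}$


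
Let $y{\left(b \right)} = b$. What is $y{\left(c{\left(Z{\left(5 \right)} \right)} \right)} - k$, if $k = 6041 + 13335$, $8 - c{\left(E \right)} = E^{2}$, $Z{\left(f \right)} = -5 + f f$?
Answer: $-19768$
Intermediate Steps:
$Z{\left(f \right)} = -5 + f^{2}$
$c{\left(E \right)} = 8 - E^{2}$
$k = 19376$
$y{\left(c{\left(Z{\left(5 \right)} \right)} \right)} - k = \left(8 - \left(-5 + 5^{2}\right)^{2}\right) - 19376 = \left(8 - \left(-5 + 25\right)^{2}\right) - 19376 = \left(8 - 20^{2}\right) - 19376 = \left(8 - 400\right) - 19376 = -392 - 19376 = -19768$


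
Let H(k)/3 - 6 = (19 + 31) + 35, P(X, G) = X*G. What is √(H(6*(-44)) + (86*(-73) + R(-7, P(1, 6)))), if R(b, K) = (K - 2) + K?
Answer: I*√5995 ≈ 77.427*I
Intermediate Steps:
P(X, G) = G*X
R(b, K) = -2 + 2*K (R(b, K) = (-2 + K) + K = -2 + 2*K)
H(k) = 273 (H(k) = 18 + 3*((19 + 31) + 35) = 18 + 3*(50 + 35) = 18 + 3*85 = 18 + 255 = 273)
√(H(6*(-44)) + (86*(-73) + R(-7, P(1, 6)))) = √(273 + (86*(-73) + (-2 + 2*(6*1)))) = √(273 + (-6278 + (-2 + 2*6))) = √(273 + (-6278 + (-2 + 12))) = √(273 + (-6278 + 10)) = √(273 - 6268) = √(-5995) = I*√5995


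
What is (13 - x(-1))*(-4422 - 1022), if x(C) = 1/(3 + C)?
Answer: -68050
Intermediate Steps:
(13 - x(-1))*(-4422 - 1022) = (13 - 1/(3 - 1))*(-4422 - 1022) = (13 - 1/2)*(-5444) = (13 - 1*½)*(-5444) = (13 - ½)*(-5444) = (25/2)*(-5444) = -68050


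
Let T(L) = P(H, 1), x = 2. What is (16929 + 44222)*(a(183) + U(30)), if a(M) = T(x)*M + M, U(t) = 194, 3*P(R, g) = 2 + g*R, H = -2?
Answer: 23053927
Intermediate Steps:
P(R, g) = ⅔ + R*g/3 (P(R, g) = (2 + g*R)/3 = (2 + R*g)/3 = ⅔ + R*g/3)
T(L) = 0 (T(L) = ⅔ + (⅓)*(-2)*1 = ⅔ - ⅔ = 0)
a(M) = M (a(M) = 0*M + M = 0 + M = M)
(16929 + 44222)*(a(183) + U(30)) = (16929 + 44222)*(183 + 194) = 61151*377 = 23053927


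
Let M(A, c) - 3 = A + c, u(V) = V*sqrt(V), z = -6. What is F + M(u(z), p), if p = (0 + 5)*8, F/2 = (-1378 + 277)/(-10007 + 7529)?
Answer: 18126/413 - 6*I*sqrt(6) ≈ 43.889 - 14.697*I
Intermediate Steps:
F = 367/413 (F = 2*((-1378 + 277)/(-10007 + 7529)) = 2*(-1101/(-2478)) = 2*(-1101*(-1/2478)) = 2*(367/826) = 367/413 ≈ 0.88862)
p = 40 (p = 5*8 = 40)
u(V) = V**(3/2)
M(A, c) = 3 + A + c (M(A, c) = 3 + (A + c) = 3 + A + c)
F + M(u(z), p) = 367/413 + (3 + (-6)**(3/2) + 40) = 367/413 + (3 - 6*I*sqrt(6) + 40) = 367/413 + (43 - 6*I*sqrt(6)) = 18126/413 - 6*I*sqrt(6)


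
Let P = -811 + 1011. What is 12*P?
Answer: 2400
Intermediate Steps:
P = 200
12*P = 12*200 = 2400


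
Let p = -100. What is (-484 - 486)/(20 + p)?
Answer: 97/8 ≈ 12.125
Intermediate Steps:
(-484 - 486)/(20 + p) = (-484 - 486)/(20 - 100) = -970/(-80) = -970*(-1/80) = 97/8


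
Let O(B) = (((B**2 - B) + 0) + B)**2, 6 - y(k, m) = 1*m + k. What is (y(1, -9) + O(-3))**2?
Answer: 9025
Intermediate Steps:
y(k, m) = 6 - k - m (y(k, m) = 6 - (1*m + k) = 6 - (m + k) = 6 - (k + m) = 6 + (-k - m) = 6 - k - m)
O(B) = B**4 (O(B) = ((B**2 - B) + B)**2 = (B**2)**2 = B**4)
(y(1, -9) + O(-3))**2 = ((6 - 1*1 - 1*(-9)) + (-3)**4)**2 = ((6 - 1 + 9) + 81)**2 = (14 + 81)**2 = 95**2 = 9025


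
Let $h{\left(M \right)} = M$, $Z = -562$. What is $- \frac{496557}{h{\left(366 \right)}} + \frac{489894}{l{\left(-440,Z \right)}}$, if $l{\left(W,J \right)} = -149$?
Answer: $- \frac{84429399}{18178} \approx -4644.6$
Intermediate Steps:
$- \frac{496557}{h{\left(366 \right)}} + \frac{489894}{l{\left(-440,Z \right)}} = - \frac{496557}{366} + \frac{489894}{-149} = \left(-496557\right) \frac{1}{366} + 489894 \left(- \frac{1}{149}\right) = - \frac{165519}{122} - \frac{489894}{149} = - \frac{84429399}{18178}$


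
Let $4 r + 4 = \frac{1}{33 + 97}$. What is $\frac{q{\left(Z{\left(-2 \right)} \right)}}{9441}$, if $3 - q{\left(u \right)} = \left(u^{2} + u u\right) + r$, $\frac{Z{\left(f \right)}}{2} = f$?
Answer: $- \frac{14561}{4909320} \approx -0.002966$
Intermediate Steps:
$r = - \frac{519}{520}$ ($r = -1 + \frac{1}{4 \left(33 + 97\right)} = -1 + \frac{1}{4 \cdot 130} = -1 + \frac{1}{4} \cdot \frac{1}{130} = -1 + \frac{1}{520} = - \frac{519}{520} \approx -0.99808$)
$Z{\left(f \right)} = 2 f$
$q{\left(u \right)} = \frac{2079}{520} - 2 u^{2}$ ($q{\left(u \right)} = 3 - \left(\left(u^{2} + u u\right) - \frac{519}{520}\right) = 3 - \left(\left(u^{2} + u^{2}\right) - \frac{519}{520}\right) = 3 - \left(2 u^{2} - \frac{519}{520}\right) = 3 - \left(- \frac{519}{520} + 2 u^{2}\right) = \frac{2079}{520} - 2 u^{2}$)
$\frac{q{\left(Z{\left(-2 \right)} \right)}}{9441} = \frac{\frac{2079}{520} - 2 \left(2 \left(-2\right)\right)^{2}}{9441} = \left(\frac{2079}{520} - 2 \left(-4\right)^{2}\right) \frac{1}{9441} = \left(\frac{2079}{520} - 32\right) \frac{1}{9441} = \left(- \frac{14561}{520}\right) \frac{1}{9441} = - \frac{14561}{4909320}$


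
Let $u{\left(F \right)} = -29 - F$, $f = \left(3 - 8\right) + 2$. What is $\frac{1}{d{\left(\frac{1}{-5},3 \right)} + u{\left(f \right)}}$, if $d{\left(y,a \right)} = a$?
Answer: $- \frac{1}{23} \approx -0.043478$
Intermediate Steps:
$f = -3$ ($f = -5 + 2 = -3$)
$\frac{1}{d{\left(\frac{1}{-5},3 \right)} + u{\left(f \right)}} = \frac{1}{3 - 26} = \frac{1}{-23} = - \frac{1}{23}$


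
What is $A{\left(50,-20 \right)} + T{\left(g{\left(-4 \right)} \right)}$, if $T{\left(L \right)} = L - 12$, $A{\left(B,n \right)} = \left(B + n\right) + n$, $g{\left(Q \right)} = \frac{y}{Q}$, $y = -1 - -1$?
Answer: $-2$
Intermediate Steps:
$y = 0$ ($y = -1 + 1 = 0$)
$g{\left(Q \right)} = 0$ ($g{\left(Q \right)} = \frac{0}{Q} = 0$)
$A{\left(B,n \right)} = B + 2 n$
$T{\left(L \right)} = -12 + L$
$A{\left(50,-20 \right)} + T{\left(g{\left(-4 \right)} \right)} = \left(50 + 2 \left(-20\right)\right) + \left(-12 + 0\right) = \left(50 - 40\right) - 12 = 10 - 12 = -2$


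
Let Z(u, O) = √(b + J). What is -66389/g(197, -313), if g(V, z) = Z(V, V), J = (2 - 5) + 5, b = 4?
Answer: -66389*√6/6 ≈ -27103.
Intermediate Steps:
J = 2 (J = -3 + 5 = 2)
Z(u, O) = √6 (Z(u, O) = √(4 + 2) = √6)
g(V, z) = √6
-66389/g(197, -313) = -66389*√6/6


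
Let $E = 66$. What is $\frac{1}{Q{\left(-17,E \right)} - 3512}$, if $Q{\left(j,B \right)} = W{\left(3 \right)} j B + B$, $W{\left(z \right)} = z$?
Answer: $- \frac{1}{6812} \approx -0.0001468$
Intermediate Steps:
$Q{\left(j,B \right)} = B + 3 B j$ ($Q{\left(j,B \right)} = 3 j B + B = 3 B j + B = B + 3 B j$)
$\frac{1}{Q{\left(-17,E \right)} - 3512} = \frac{1}{66 \left(1 + 3 \left(-17\right)\right) - 3512} = \frac{1}{66 \left(1 - 51\right) - 3512} = \frac{1}{66 \left(-50\right) - 3512} = \frac{1}{-3300 - 3512} = \frac{1}{-6812} = - \frac{1}{6812}$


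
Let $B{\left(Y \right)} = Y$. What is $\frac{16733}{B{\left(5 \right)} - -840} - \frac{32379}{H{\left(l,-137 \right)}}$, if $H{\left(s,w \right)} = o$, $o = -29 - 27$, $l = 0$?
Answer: $\frac{28297303}{47320} \approx 598.0$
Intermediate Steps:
$o = -56$
$H{\left(s,w \right)} = -56$
$\frac{16733}{B{\left(5 \right)} - -840} - \frac{32379}{H{\left(l,-137 \right)}} = \frac{16733}{5 - -840} - \frac{32379}{-56} = \frac{16733}{5 + 840} - - \frac{32379}{56} = \frac{16733}{845} + \frac{32379}{56} = \frac{28297303}{47320}$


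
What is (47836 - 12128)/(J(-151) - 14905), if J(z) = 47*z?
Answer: -17854/11001 ≈ -1.6229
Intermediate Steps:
(47836 - 12128)/(J(-151) - 14905) = (47836 - 12128)/(47*(-151) - 14905) = 35708/(-7097 - 14905) = 35708/(-22002) = 35708*(-1/22002) = -17854/11001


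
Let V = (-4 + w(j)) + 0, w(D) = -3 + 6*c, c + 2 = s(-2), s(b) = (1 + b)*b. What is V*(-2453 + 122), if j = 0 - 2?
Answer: 16317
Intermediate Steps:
s(b) = b*(1 + b)
j = -2
c = 0 (c = -2 - 2*(1 - 2) = -2 - 2*(-1) = -2 + 2 = 0)
w(D) = -3 (w(D) = -3 + 6*0 = -3 + 0 = -3)
V = -7 (V = (-4 - 3) + 0 = -7 + 0 = -7)
V*(-2453 + 122) = -7*(-2453 + 122) = -7*(-2331) = 16317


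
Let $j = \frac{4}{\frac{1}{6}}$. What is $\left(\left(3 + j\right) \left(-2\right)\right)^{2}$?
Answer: $2916$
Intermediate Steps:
$j = 24$ ($j = 4 \frac{1}{\frac{1}{6}} = 4 \cdot 6 = 24$)
$\left(\left(3 + j\right) \left(-2\right)\right)^{2} = \left(\left(3 + 24\right) \left(-2\right)\right)^{2} = \left(27 \left(-2\right)\right)^{2} = \left(-54\right)^{2} = 2916$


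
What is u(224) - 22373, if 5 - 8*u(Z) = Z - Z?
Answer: -178979/8 ≈ -22372.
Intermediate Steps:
u(Z) = 5/8 (u(Z) = 5/8 - (Z - Z)/8 = 5/8 - 1/8*0 = 5/8 + 0 = 5/8)
u(224) - 22373 = 5/8 - 22373 = -178979/8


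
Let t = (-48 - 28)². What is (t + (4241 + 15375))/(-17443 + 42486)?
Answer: 25392/25043 ≈ 1.0139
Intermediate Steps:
t = 5776 (t = (-76)² = 5776)
(t + (4241 + 15375))/(-17443 + 42486) = (5776 + (4241 + 15375))/(-17443 + 42486) = (5776 + 19616)/25043 = 25392*(1/25043) = 25392/25043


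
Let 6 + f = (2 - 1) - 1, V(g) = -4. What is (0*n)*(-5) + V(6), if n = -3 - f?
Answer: -4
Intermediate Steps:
f = -6 (f = -6 + ((2 - 1) - 1) = -6 + (1 - 1) = -6 + 0 = -6)
n = 3 (n = -3 - 1*(-6) = -3 + 6 = 3)
(0*n)*(-5) + V(6) = (0*3)*(-5) - 4 = 0*(-5) - 4 = 0 - 4 = -4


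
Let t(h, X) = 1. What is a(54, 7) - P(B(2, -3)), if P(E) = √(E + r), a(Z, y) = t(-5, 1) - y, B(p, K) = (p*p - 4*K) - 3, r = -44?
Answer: -6 - I*√31 ≈ -6.0 - 5.5678*I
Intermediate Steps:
B(p, K) = -3 + p² - 4*K (B(p, K) = (p² - 4*K) - 3 = -3 + p² - 4*K)
a(Z, y) = 1 - y
P(E) = √(-44 + E) (P(E) = √(E - 44) = √(-44 + E))
a(54, 7) - P(B(2, -3)) = (1 - 1*7) - √(-44 + (-3 + 2² - 4*(-3))) = (1 - 7) - √(-44 + (-3 + 4 + 12)) = -6 - √(-44 + 13) = -6 - √(-31) = -6 - I*√31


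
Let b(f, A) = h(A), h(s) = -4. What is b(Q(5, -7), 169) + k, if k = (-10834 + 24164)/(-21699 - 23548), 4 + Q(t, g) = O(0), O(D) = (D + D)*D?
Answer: -194318/45247 ≈ -4.2946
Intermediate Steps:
O(D) = 2*D² (O(D) = (2*D)*D = 2*D²)
Q(t, g) = -4 (Q(t, g) = -4 + 2*0² = -4 + 2*0 = -4 + 0 = -4)
k = -13330/45247 (k = 13330/(-45247) = 13330*(-1/45247) = -13330/45247 ≈ -0.29461)
b(f, A) = -4
b(Q(5, -7), 169) + k = -4 - 13330/45247 = -194318/45247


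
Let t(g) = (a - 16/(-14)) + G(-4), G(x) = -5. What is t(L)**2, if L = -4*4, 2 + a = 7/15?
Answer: 320356/11025 ≈ 29.057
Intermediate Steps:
a = -23/15 (a = -2 + 7/15 = -23/15 ≈ -1.5333)
L = -16
t(g) = -566/105 (t(g) = (-23/15 - 16/(-14)) - 5 = (-23/15 - 16*(-1/14)) - 5 = (-23/15 + 8/7) - 5 = -41/105 - 5 = -566/105)
t(L)**2 = (-566/105)**2 = 320356/11025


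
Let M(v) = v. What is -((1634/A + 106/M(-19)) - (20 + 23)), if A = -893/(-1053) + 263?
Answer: 111873749/2639404 ≈ 42.386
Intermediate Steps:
A = 277832/1053 (A = -893*(-1/1053) + 263 = 893/1053 + 263 = 277832/1053 ≈ 263.85)
-((1634/A + 106/M(-19)) - (20 + 23)) = -((1634/(277832/1053) + 106/(-19)) - (20 + 23)) = -((1634*(1053/277832) + 106*(-1/19)) - 1*43) = -((860301/138916 - 106/19) - 43) = -(1620623/2639404 - 43) = -1*(-111873749/2639404) = 111873749/2639404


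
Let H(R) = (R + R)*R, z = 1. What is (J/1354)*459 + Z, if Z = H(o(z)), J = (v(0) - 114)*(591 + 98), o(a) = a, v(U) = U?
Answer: -18024953/677 ≈ -26625.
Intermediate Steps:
J = -78546 (J = (0 - 114)*(591 + 98) = -114*689 = -78546)
H(R) = 2*R² (H(R) = (2*R)*R = 2*R²)
Z = 2 (Z = 2*1² = 2*1 = 2)
(J/1354)*459 + Z = -78546/1354*459 + 2 = -78546*1/1354*459 + 2 = -39273/677*459 + 2 = -18026307/677 + 2 = -18024953/677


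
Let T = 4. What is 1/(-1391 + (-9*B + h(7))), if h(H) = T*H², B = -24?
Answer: -1/979 ≈ -0.0010215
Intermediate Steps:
h(H) = 4*H²
1/(-1391 + (-9*B + h(7))) = 1/(-1391 + (-9*(-24) + 4*7²)) = 1/(-1391 + (216 + 4*49)) = 1/(-1391 + (216 + 196)) = 1/(-1391 + 412) = 1/(-979) = -1/979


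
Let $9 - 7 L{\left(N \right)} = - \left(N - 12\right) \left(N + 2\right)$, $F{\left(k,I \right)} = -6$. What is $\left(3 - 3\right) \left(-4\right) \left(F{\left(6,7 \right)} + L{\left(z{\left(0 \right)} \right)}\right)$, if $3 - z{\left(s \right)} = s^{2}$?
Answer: $0$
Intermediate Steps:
$z{\left(s \right)} = 3 - s^{2}$
$L{\left(N \right)} = \frac{9}{7} + \frac{\left(-12 + N\right) \left(2 + N\right)}{7}$ ($L{\left(N \right)} = \frac{9}{7} - \frac{\left(-1\right) \left(N - 12\right) \left(N + 2\right)}{7} = \frac{9}{7} - \frac{\left(-1\right) \left(-12 + N\right) \left(2 + N\right)}{7} = \frac{9}{7} + \frac{\left(-12 + N\right) \left(2 + N\right)}{7}$)
$\left(3 - 3\right) \left(-4\right) \left(F{\left(6,7 \right)} + L{\left(z{\left(0 \right)} \right)}\right) = \left(3 - 3\right) \left(-4\right) \left(-6 - \left(\frac{15}{7} - \frac{\left(3 - 0^{2}\right)^{2}}{7} + \frac{10 \left(3 - 0^{2}\right)}{7}\right)\right) = 0 \left(-4\right) \left(-6 - \left(\frac{15}{7} - \frac{\left(3 - 0\right)^{2}}{7} + \frac{10 \left(3 - 0\right)}{7}\right)\right) = 0 \left(-6 - \left(\frac{15}{7} - \frac{\left(3 + 0\right)^{2}}{7} + \frac{10 \left(3 + 0\right)}{7}\right)\right) = 0 \left(-6 - \left(\frac{45}{7} - \frac{9}{7}\right)\right) = 0 \left(-6 - \frac{36}{7}\right) = 0 \left(- \frac{78}{7}\right) = 0$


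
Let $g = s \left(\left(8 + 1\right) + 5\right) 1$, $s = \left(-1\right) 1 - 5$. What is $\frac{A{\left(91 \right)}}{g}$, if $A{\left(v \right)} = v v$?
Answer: $- \frac{1183}{12} \approx -98.583$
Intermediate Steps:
$s = -6$ ($s = -1 - 5 = -6$)
$A{\left(v \right)} = v^{2}$
$g = -84$ ($g = - 6 \left(\left(8 + 1\right) + 5\right) 1 = - 6 \left(9 + 5\right) 1 = \left(-6\right) 14 \cdot 1 = \left(-84\right) 1 = -84$)
$\frac{A{\left(91 \right)}}{g} = \frac{91^{2}}{-84} = 8281 \left(- \frac{1}{84}\right) = - \frac{1183}{12}$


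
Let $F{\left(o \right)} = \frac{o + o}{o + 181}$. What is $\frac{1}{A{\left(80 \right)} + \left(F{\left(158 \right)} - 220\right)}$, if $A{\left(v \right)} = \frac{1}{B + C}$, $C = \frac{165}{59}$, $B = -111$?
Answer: $- \frac{240464}{52680153} \approx -0.0045646$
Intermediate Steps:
$F{\left(o \right)} = \frac{2 o}{181 + o}$
$C = \frac{165}{59}$ ($C = 165 \cdot \frac{1}{59} = \frac{165}{59} \approx 2.7966$)
$A{\left(v \right)} = - \frac{59}{6384}$ ($A{\left(v \right)} = \frac{1}{-111 + \frac{165}{59}} = \frac{1}{- \frac{6384}{59}} = - \frac{59}{6384}$)
$\frac{1}{A{\left(80 \right)} + \left(F{\left(158 \right)} - 220\right)} = \frac{1}{- \frac{59}{6384} + \left(2 \cdot 158 \frac{1}{181 + 158} - 220\right)} = \frac{1}{- \frac{59}{6384} - \left(220 - \frac{316}{339}\right)} = \frac{1}{- \frac{59}{6384} + \left(\frac{316}{339} - 220\right)} = \frac{1}{- \frac{59}{6384} - \frac{74264}{339}} = \frac{1}{- \frac{52680153}{240464}} = - \frac{240464}{52680153}$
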